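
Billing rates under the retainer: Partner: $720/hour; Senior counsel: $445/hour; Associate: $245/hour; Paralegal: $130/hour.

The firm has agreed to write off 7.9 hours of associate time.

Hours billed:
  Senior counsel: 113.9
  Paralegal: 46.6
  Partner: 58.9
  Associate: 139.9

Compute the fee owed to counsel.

$131,491.50

Partner: 58.9 × $720 = $42,408.00
Senior counsel: 113.9 × $445 = $50,685.50
Associate: 139.9 × $245 = $34,275.50
Paralegal: 46.6 × $130 = $6,058.00
Subtotal: $133,427.00
Write-off: 7.9 × $245 = $1,935.50
Total: $133,427.00 − $1,935.50 = $131,491.50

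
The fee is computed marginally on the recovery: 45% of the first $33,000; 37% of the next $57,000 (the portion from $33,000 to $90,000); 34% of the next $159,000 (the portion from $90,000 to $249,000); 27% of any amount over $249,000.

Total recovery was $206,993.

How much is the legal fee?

$75,717.62

First $33,000 at 45% = $14,850.00
Next $57,000 at 37% = $21,090.00
Remaining $116,993 at 34% = $39,777.62
Fee: $14,850.00 + $21,090.00 + $39,777.62 = $75,717.62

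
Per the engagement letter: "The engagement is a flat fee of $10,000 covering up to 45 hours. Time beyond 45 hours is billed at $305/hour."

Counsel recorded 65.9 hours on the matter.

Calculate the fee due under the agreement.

$16,374.50

Flat fee: $10,000.00
Excess hours: 65.9 − 45 = 20.9
Overrun: 20.9 × $305 = $6,374.50
Total: $10,000.00 + $6,374.50 = $16,374.50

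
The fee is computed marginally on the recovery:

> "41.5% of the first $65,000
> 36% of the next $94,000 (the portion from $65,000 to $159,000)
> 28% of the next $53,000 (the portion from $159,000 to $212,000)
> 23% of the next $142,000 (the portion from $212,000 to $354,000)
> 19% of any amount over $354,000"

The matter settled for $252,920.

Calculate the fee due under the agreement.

First $65,000 at 41.5% = $26,975.00
Next $94,000 at 36% = $33,840.00
Next $53,000 at 28% = $14,840.00
Remaining $40,920 at 23% = $9,411.60
Fee: $26,975.00 + $33,840.00 + $14,840.00 + $9,411.60 = $85,066.60

$85,066.60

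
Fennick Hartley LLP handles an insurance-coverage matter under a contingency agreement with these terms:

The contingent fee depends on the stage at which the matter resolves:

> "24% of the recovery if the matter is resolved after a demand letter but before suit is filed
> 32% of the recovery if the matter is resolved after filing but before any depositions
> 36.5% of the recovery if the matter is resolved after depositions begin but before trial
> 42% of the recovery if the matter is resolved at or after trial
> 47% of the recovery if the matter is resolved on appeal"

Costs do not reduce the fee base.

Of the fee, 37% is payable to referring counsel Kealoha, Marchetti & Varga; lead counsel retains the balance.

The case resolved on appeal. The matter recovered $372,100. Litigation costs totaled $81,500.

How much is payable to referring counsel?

Fee base is the gross recovery, $372,100; costs are reimbursed separately.
The matter resolved on appeal, so the 47% rate applies.
$372,100 × 47% = $174,887.00
Referral share: 37% of $174,887.00 = $64,708.19; lead counsel retains $174,887.00 − $64,708.19 = $110,178.81.

$64,708.19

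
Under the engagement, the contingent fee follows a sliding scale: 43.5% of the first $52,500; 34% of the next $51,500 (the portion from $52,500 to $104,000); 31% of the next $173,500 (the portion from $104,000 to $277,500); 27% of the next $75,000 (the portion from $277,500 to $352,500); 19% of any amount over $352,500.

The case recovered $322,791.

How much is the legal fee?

First $52,500 at 43.5% = $22,837.50
Next $51,500 at 34% = $17,510.00
Next $173,500 at 31% = $53,785.00
Remaining $45,291 at 27% = $12,228.57
Fee: $22,837.50 + $17,510.00 + $53,785.00 + $12,228.57 = $106,361.07

$106,361.07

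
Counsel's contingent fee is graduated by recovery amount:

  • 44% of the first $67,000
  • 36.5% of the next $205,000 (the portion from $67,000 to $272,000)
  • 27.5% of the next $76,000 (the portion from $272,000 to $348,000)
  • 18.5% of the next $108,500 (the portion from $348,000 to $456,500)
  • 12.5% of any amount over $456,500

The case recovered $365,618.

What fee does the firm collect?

First $67,000 at 44% = $29,480.00
Next $205,000 at 36.5% = $74,825.00
Next $76,000 at 27.5% = $20,900.00
Remaining $17,618 at 18.5% = $3,259.33
Fee: $29,480.00 + $74,825.00 + $20,900.00 + $3,259.33 = $128,464.33

$128,464.33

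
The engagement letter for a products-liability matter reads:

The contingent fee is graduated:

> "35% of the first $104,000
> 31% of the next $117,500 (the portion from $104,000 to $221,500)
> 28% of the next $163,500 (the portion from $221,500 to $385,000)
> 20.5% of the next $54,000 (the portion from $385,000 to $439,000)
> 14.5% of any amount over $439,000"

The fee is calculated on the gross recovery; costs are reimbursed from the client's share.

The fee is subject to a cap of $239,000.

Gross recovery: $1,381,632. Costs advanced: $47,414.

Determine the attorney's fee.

Fee base is the gross recovery, $1,381,632; costs are reimbursed separately.
First $104,000 at 35% = $36,400.00
Next $117,500 at 31% = $36,425.00
Next $163,500 at 28% = $45,780.00
Next $54,000 at 20.5% = $11,070.00
Remaining $942,632 at 14.5% = $136,681.64
Fee: $36,400.00 + $36,425.00 + $45,780.00 + $11,070.00 + $136,681.64 = $266,356.64
$266,356.64 exceeds the $239,000 cap, so the fee is capped at $239,000.00.

$239,000.00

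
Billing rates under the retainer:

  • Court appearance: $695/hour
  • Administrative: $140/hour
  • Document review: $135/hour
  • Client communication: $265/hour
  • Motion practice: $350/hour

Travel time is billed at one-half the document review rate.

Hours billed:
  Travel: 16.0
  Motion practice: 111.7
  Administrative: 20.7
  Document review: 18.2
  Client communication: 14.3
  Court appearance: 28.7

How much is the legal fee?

$69,266.00

Court appearance: 28.7 × $695 = $19,946.50
Administrative: 20.7 × $140 = $2,898.00
Document review: 18.2 × $135 = $2,457.00
Client communication: 14.3 × $265 = $3,789.50
Motion practice: 111.7 × $350 = $39,095.00
Subtotal: $19,946.50 + $2,898.00 + $2,457.00 + $3,789.50 + $39,095.00 = $68,186.00
Travel: 16.0 × ($135 ÷ 2) = 16.0 × $67.50 = $1,080.00
Total: $68,186.00 + $1,080.00 = $69,266.00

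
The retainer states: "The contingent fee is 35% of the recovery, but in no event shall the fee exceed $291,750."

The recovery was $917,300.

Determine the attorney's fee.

35% of $917,300 = $321,055.00
That exceeds the $291,750 cap, so the fee is capped at $291,750.

$291,750.00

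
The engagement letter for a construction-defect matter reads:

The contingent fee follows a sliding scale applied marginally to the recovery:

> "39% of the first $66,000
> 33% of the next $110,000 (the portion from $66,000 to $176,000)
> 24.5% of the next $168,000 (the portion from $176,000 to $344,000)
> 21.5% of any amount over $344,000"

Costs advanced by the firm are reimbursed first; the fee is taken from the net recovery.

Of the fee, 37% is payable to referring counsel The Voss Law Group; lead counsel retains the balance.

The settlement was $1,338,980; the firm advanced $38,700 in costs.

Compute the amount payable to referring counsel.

$114,256.07

Fee base (net of costs): $1,338,980 − $38,700 = $1,300,280
First $66,000 at 39% = $25,740.00
Next $110,000 at 33% = $36,300.00
Next $168,000 at 24.5% = $41,160.00
Remaining $956,280 at 21.5% = $205,600.20
Fee: $25,740.00 + $36,300.00 + $41,160.00 + $205,600.20 = $308,800.20
Referral share: 37% of $308,800.20 = $114,256.07; lead counsel retains $308,800.20 − $114,256.07 = $194,544.13.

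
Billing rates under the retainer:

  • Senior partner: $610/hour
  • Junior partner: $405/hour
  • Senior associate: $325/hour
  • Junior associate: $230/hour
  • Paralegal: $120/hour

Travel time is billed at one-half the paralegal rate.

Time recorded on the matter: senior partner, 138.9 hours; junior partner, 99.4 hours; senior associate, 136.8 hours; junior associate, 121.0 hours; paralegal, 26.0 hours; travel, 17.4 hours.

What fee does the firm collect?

$201,440.00

Senior partner: 138.9 × $610 = $84,729.00
Junior partner: 99.4 × $405 = $40,257.00
Senior associate: 136.8 × $325 = $44,460.00
Junior associate: 121.0 × $230 = $27,830.00
Paralegal: 26.0 × $120 = $3,120.00
Subtotal: $84,729.00 + $40,257.00 + $44,460.00 + $27,830.00 + $3,120.00 = $200,396.00
Travel: 17.4 × ($120 ÷ 2) = 17.4 × $60.00 = $1,044.00
Total: $200,396.00 + $1,044.00 = $201,440.00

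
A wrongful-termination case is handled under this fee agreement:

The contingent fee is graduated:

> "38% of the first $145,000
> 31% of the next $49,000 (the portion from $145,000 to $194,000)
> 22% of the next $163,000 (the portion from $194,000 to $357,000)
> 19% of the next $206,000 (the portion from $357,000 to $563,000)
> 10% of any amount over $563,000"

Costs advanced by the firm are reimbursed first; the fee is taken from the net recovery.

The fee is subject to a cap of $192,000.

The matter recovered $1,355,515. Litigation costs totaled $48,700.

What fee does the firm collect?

Fee base (net of costs): $1,355,515 − $48,700 = $1,306,815
First $145,000 at 38% = $55,100.00
Next $49,000 at 31% = $15,190.00
Next $163,000 at 22% = $35,860.00
Next $206,000 at 19% = $39,140.00
Remaining $743,815 at 10% = $74,381.50
Fee: $55,100.00 + $15,190.00 + $35,860.00 + $39,140.00 + $74,381.50 = $219,671.50
$219,671.50 exceeds the $192,000 cap, so the fee is capped at $192,000.00.

$192,000.00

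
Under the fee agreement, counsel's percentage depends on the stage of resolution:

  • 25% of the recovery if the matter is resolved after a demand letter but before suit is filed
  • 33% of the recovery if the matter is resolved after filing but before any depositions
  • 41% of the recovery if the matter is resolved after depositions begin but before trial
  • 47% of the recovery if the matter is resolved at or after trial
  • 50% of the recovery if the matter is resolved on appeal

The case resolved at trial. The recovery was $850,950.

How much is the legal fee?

$399,946.50

The matter resolved at trial, so the 47% rate applies.
$850,950 × 47% = $399,946.50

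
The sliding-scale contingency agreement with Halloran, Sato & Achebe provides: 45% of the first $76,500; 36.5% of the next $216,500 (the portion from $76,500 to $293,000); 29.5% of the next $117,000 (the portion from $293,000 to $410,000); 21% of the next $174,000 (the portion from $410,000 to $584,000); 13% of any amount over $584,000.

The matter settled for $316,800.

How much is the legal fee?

First $76,500 at 45% = $34,425.00
Next $216,500 at 36.5% = $79,022.50
Remaining $23,800 at 29.5% = $7,021.00
Fee: $34,425.00 + $79,022.50 + $7,021.00 = $120,468.50

$120,468.50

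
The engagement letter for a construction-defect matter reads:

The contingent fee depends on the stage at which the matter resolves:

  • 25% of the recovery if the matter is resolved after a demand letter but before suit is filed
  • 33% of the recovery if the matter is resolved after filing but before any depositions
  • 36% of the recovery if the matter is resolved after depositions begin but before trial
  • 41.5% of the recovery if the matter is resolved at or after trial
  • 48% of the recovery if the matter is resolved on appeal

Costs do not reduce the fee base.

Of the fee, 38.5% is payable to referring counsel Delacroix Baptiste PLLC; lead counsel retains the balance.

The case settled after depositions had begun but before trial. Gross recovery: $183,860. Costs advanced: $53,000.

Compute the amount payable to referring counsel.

Fee base is the gross recovery, $183,860; costs are reimbursed separately.
The matter settled after depositions had begun but before trial, so the 36% rate applies.
$183,860 × 36% = $66,189.60
Referral share: 38.5% of $66,189.60 = $25,483.00; lead counsel retains $66,189.60 − $25,483.00 = $40,706.60.

$25,483.00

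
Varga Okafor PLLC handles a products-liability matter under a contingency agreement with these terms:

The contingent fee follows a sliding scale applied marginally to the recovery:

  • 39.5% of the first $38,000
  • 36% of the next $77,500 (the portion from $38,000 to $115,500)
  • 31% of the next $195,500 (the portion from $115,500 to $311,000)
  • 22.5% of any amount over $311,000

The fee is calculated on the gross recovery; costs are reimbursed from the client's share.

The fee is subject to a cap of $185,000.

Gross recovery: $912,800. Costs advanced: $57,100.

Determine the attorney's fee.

Fee base is the gross recovery, $912,800; costs are reimbursed separately.
First $38,000 at 39.5% = $15,010.00
Next $77,500 at 36% = $27,900.00
Next $195,500 at 31% = $60,605.00
Remaining $601,800 at 22.5% = $135,405.00
Fee: $15,010.00 + $27,900.00 + $60,605.00 + $135,405.00 = $238,920.00
$238,920.00 exceeds the $185,000 cap, so the fee is capped at $185,000.00.

$185,000.00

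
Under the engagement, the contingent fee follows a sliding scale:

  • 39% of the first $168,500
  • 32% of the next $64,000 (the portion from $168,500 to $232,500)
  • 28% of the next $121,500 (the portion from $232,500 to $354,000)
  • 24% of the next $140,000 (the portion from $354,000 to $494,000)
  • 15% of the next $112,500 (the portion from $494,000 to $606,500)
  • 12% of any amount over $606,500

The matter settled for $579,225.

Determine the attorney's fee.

First $168,500 at 39% = $65,715.00
Next $64,000 at 32% = $20,480.00
Next $121,500 at 28% = $34,020.00
Next $140,000 at 24% = $33,600.00
Remaining $85,225 at 15% = $12,783.75
Fee: $65,715.00 + $20,480.00 + $34,020.00 + $33,600.00 + $12,783.75 = $166,598.75

$166,598.75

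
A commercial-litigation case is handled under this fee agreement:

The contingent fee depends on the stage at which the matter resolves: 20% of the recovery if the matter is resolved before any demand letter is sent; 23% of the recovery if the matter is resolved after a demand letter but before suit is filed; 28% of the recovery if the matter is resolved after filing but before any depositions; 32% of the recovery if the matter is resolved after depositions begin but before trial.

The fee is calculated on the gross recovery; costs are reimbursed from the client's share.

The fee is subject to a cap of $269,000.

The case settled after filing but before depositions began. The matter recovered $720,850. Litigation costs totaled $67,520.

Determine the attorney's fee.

$201,838.00

Fee base is the gross recovery, $720,850; costs are reimbursed separately.
The matter settled after filing but before depositions began, so the 28% rate applies.
$720,850 × 28% = $201,838.00
$201,838.00 is under the $269,000 cap.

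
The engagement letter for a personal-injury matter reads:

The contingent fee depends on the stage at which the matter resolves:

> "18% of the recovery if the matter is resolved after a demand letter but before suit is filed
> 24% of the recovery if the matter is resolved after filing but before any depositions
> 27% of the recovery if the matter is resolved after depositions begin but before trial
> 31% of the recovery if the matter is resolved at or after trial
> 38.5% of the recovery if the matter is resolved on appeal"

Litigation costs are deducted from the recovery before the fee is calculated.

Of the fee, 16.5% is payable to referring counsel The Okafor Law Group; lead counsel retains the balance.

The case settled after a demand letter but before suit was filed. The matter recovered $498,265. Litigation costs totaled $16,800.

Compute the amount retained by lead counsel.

Fee base (net of costs): $498,265 − $16,800 = $481,465
The matter settled after a demand letter but before suit was filed, so the 18% rate applies.
$481,465 × 18% = $86,663.70
Referral share: 16.5% of $86,663.70 = $14,299.51; lead counsel retains $86,663.70 − $14,299.51 = $72,364.19.

$72,364.19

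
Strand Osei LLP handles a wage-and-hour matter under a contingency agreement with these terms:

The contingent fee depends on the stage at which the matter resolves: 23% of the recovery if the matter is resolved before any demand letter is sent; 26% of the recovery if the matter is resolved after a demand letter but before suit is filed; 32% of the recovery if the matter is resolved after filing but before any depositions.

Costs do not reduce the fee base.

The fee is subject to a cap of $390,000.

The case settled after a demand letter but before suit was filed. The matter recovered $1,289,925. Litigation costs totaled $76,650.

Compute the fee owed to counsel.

Fee base is the gross recovery, $1,289,925; costs are reimbursed separately.
The matter settled after a demand letter but before suit was filed, so the 26% rate applies.
$1,289,925 × 26% = $335,380.50
$335,380.50 is under the $390,000 cap.

$335,380.50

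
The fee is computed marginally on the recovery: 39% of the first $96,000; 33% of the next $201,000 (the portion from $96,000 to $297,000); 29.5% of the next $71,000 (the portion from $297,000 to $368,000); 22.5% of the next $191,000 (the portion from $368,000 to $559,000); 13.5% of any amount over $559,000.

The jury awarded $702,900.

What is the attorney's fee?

First $96,000 at 39% = $37,440.00
Next $201,000 at 33% = $66,330.00
Next $71,000 at 29.5% = $20,945.00
Next $191,000 at 22.5% = $42,975.00
Remaining $143,900 at 13.5% = $19,426.50
Fee: $37,440.00 + $66,330.00 + $20,945.00 + $42,975.00 + $19,426.50 = $187,116.50

$187,116.50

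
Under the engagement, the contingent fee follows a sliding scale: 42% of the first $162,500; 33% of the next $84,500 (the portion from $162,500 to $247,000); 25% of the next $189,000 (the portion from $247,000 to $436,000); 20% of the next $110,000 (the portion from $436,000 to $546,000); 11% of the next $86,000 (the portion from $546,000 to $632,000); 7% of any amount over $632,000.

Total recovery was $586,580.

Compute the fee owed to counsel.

First $162,500 at 42% = $68,250.00
Next $84,500 at 33% = $27,885.00
Next $189,000 at 25% = $47,250.00
Next $110,000 at 20% = $22,000.00
Remaining $40,580 at 11% = $4,463.80
Fee: $68,250.00 + $27,885.00 + $47,250.00 + $22,000.00 + $4,463.80 = $169,848.80

$169,848.80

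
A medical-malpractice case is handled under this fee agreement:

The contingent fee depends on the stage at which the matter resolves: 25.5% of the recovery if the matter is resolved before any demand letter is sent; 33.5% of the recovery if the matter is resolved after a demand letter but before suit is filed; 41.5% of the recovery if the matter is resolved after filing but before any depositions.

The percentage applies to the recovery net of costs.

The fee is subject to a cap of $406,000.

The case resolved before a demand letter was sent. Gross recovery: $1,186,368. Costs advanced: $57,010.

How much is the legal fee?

$287,986.29

Fee base (net of costs): $1,186,368 − $57,010 = $1,129,358
The matter resolved before a demand letter was sent, so the 25.5% rate applies.
$1,129,358 × 25.5% = $287,986.29
$287,986.29 is under the $406,000 cap.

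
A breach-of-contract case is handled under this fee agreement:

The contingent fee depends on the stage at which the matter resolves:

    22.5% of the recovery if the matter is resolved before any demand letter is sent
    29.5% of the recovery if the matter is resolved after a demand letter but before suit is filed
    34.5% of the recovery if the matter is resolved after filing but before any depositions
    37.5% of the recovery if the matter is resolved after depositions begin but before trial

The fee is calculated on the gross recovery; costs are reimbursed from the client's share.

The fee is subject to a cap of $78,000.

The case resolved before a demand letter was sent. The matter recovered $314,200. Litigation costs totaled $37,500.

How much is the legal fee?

Fee base is the gross recovery, $314,200; costs are reimbursed separately.
The matter resolved before a demand letter was sent, so the 22.5% rate applies.
$314,200 × 22.5% = $70,695.00
$70,695.00 is under the $78,000 cap.

$70,695.00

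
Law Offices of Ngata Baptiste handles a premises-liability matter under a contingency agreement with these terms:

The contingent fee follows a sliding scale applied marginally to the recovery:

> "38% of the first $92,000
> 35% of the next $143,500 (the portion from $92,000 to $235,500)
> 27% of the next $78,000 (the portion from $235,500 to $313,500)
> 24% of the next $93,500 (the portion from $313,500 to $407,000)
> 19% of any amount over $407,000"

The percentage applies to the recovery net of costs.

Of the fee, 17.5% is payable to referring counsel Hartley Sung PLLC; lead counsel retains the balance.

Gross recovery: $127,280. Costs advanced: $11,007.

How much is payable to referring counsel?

Fee base (net of costs): $127,280 − $11,007 = $116,273
First $92,000 at 38% = $34,960.00
Remaining $24,273 at 35% = $8,495.55
Fee: $34,960.00 + $8,495.55 = $43,455.55
Referral share: 17.5% of $43,455.55 = $7,604.72; lead counsel retains $43,455.55 − $7,604.72 = $35,850.83.

$7,604.72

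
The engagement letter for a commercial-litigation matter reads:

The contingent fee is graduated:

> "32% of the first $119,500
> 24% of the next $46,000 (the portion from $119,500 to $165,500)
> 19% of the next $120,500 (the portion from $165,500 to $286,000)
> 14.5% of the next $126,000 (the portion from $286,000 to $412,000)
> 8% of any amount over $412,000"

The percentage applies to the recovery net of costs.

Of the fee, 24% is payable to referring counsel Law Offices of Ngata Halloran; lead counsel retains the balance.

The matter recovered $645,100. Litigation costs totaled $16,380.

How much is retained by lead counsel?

Fee base (net of costs): $645,100 − $16,380 = $628,720
First $119,500 at 32% = $38,240.00
Next $46,000 at 24% = $11,040.00
Next $120,500 at 19% = $22,895.00
Next $126,000 at 14.5% = $18,270.00
Remaining $216,720 at 8% = $17,337.60
Fee: $38,240.00 + $11,040.00 + $22,895.00 + $18,270.00 + $17,337.60 = $107,782.60
Referral share: 24% of $107,782.60 = $25,867.82; lead counsel retains $107,782.60 − $25,867.82 = $81,914.78.

$81,914.78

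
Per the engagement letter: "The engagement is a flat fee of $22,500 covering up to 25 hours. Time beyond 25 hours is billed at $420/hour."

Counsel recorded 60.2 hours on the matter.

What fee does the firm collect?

Flat fee: $22,500.00
Excess hours: 60.2 − 25 = 35.2
Overrun: 35.2 × $420 = $14,784.00
Total: $22,500.00 + $14,784.00 = $37,284.00

$37,284.00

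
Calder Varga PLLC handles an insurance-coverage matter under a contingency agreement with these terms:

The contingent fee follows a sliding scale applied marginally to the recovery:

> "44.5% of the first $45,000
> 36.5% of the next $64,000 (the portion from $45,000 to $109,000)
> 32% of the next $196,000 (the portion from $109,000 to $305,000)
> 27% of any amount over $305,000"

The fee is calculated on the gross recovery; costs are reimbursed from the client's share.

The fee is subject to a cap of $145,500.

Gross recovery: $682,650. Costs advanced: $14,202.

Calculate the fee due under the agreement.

Fee base is the gross recovery, $682,650; costs are reimbursed separately.
First $45,000 at 44.5% = $20,025.00
Next $64,000 at 36.5% = $23,360.00
Next $196,000 at 32% = $62,720.00
Remaining $377,650 at 27% = $101,965.50
Fee: $20,025.00 + $23,360.00 + $62,720.00 + $101,965.50 = $208,070.50
$208,070.50 exceeds the $145,500 cap, so the fee is capped at $145,500.00.

$145,500.00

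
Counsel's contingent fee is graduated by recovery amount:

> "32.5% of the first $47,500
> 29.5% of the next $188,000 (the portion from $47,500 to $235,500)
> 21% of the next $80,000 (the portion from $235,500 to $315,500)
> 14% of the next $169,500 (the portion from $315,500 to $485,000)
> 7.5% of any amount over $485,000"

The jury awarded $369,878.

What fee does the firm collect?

First $47,500 at 32.5% = $15,437.50
Next $188,000 at 29.5% = $55,460.00
Next $80,000 at 21% = $16,800.00
Remaining $54,378 at 14% = $7,612.92
Fee: $15,437.50 + $55,460.00 + $16,800.00 + $7,612.92 = $95,310.42

$95,310.42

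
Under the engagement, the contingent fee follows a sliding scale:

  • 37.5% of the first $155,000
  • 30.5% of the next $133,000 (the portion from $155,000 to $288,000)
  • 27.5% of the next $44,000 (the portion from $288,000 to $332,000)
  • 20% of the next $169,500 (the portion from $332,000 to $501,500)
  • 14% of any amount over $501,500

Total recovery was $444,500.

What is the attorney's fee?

First $155,000 at 37.5% = $58,125.00
Next $133,000 at 30.5% = $40,565.00
Next $44,000 at 27.5% = $12,100.00
Remaining $112,500 at 20% = $22,500.00
Fee: $58,125.00 + $40,565.00 + $12,100.00 + $22,500.00 = $133,290.00

$133,290.00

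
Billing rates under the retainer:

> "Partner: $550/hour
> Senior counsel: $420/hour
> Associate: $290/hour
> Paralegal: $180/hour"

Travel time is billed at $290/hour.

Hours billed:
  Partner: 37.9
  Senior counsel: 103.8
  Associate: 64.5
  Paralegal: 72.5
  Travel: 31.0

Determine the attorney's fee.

Partner: 37.9 × $550 = $20,845.00
Senior counsel: 103.8 × $420 = $43,596.00
Associate: 64.5 × $290 = $18,705.00
Paralegal: 72.5 × $180 = $13,050.00
Subtotal: $20,845.00 + $43,596.00 + $18,705.00 + $13,050.00 = $96,196.00
Travel: 31.0 × $290 = $8,990.00
Total: $96,196.00 + $8,990.00 = $105,186.00

$105,186.00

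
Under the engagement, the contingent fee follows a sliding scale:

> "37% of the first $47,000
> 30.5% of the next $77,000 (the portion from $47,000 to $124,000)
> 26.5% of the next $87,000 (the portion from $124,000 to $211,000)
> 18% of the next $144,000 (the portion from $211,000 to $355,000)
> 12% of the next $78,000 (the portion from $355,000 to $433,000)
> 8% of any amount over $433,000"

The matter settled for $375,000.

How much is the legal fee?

First $47,000 at 37% = $17,390.00
Next $77,000 at 30.5% = $23,485.00
Next $87,000 at 26.5% = $23,055.00
Next $144,000 at 18% = $25,920.00
Remaining $20,000 at 12% = $2,400.00
Fee: $17,390.00 + $23,485.00 + $23,055.00 + $25,920.00 + $2,400.00 = $92,250.00

$92,250.00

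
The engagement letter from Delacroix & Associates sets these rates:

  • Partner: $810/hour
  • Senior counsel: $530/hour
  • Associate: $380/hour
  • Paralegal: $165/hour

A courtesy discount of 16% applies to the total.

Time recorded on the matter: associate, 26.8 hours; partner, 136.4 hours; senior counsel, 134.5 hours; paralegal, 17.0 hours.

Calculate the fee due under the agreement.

Partner: 136.4 × $810 = $110,484.00
Senior counsel: 134.5 × $530 = $71,285.00
Associate: 26.8 × $380 = $10,184.00
Paralegal: 17.0 × $165 = $2,805.00
Subtotal: $194,758.00
Less 16% discount: −$31,161.28
Total: $194,758.00 − $31,161.28 = $163,596.72

$163,596.72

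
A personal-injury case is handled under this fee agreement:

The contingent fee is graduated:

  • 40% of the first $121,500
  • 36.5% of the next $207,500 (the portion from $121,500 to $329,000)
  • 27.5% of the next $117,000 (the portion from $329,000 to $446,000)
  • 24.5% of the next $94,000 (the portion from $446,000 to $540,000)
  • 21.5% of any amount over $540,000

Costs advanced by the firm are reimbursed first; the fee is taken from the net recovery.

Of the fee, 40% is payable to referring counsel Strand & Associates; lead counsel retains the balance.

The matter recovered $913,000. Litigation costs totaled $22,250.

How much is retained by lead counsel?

$152,972.25

Fee base (net of costs): $913,000 − $22,250 = $890,750
First $121,500 at 40% = $48,600.00
Next $207,500 at 36.5% = $75,737.50
Next $117,000 at 27.5% = $32,175.00
Next $94,000 at 24.5% = $23,030.00
Remaining $350,750 at 21.5% = $75,411.25
Fee: $48,600.00 + $75,737.50 + $32,175.00 + $23,030.00 + $75,411.25 = $254,953.75
Referral share: 40% of $254,953.75 = $101,981.50; lead counsel retains $254,953.75 − $101,981.50 = $152,972.25.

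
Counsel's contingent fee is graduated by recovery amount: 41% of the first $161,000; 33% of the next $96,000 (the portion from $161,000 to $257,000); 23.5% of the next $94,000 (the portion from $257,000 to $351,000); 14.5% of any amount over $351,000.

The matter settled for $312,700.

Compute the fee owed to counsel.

First $161,000 at 41% = $66,010.00
Next $96,000 at 33% = $31,680.00
Remaining $55,700 at 23.5% = $13,089.50
Fee: $66,010.00 + $31,680.00 + $13,089.50 = $110,779.50

$110,779.50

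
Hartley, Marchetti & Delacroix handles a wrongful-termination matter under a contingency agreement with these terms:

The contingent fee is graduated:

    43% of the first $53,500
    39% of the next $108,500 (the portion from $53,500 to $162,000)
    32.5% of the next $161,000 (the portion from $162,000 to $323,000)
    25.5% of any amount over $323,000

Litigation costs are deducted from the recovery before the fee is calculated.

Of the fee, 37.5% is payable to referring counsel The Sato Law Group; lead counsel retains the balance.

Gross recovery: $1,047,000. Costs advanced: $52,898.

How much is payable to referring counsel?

Fee base (net of costs): $1,047,000 − $52,898 = $994,102
First $53,500 at 43% = $23,005.00
Next $108,500 at 39% = $42,315.00
Next $161,000 at 32.5% = $52,325.00
Remaining $671,102 at 25.5% = $171,131.01
Fee: $23,005.00 + $42,315.00 + $52,325.00 + $171,131.01 = $288,776.01
Referral share: 37.5% of $288,776.01 = $108,291.00; lead counsel retains $288,776.01 − $108,291.00 = $180,485.01.

$108,291.00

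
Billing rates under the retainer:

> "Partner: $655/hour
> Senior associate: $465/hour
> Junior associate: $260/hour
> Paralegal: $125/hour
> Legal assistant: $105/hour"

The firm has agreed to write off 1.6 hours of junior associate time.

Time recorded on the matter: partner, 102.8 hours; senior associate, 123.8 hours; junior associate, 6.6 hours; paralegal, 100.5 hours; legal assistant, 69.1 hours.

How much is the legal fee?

$146,019.00

Partner: 102.8 × $655 = $67,334.00
Senior associate: 123.8 × $465 = $57,567.00
Junior associate: 6.6 × $260 = $1,716.00
Paralegal: 100.5 × $125 = $12,562.50
Legal assistant: 69.1 × $105 = $7,255.50
Subtotal: $146,435.00
Write-off: 1.6 × $260 = $416.00
Total: $146,435.00 − $416.00 = $146,019.00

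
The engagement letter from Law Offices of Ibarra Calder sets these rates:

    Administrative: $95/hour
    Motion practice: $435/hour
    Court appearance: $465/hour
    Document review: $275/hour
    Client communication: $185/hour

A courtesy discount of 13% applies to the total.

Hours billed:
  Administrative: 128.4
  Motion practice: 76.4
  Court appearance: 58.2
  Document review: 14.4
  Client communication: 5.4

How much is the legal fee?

Administrative: 128.4 × $95 = $12,198.00
Motion practice: 76.4 × $435 = $33,234.00
Court appearance: 58.2 × $465 = $27,063.00
Document review: 14.4 × $275 = $3,960.00
Client communication: 5.4 × $185 = $999.00
Subtotal: $77,454.00
Less 13% discount: −$10,069.02
Total: $77,454.00 − $10,069.02 = $67,384.98

$67,384.98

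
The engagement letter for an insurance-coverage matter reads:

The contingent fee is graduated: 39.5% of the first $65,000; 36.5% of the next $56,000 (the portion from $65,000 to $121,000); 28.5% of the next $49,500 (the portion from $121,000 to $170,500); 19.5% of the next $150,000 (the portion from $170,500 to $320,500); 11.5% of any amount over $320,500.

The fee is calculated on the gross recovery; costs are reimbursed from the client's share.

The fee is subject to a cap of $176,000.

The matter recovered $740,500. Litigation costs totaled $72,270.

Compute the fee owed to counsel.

Fee base is the gross recovery, $740,500; costs are reimbursed separately.
First $65,000 at 39.5% = $25,675.00
Next $56,000 at 36.5% = $20,440.00
Next $49,500 at 28.5% = $14,107.50
Next $150,000 at 19.5% = $29,250.00
Remaining $420,000 at 11.5% = $48,300.00
Fee: $25,675.00 + $20,440.00 + $14,107.50 + $29,250.00 + $48,300.00 = $137,772.50
$137,772.50 is under the $176,000 cap.

$137,772.50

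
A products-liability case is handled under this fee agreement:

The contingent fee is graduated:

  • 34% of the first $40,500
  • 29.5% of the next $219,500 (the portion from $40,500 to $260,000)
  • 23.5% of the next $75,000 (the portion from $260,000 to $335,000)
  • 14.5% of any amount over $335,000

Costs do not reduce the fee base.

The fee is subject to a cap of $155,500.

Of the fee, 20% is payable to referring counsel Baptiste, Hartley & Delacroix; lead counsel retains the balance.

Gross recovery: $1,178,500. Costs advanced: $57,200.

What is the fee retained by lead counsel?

Fee base is the gross recovery, $1,178,500; costs are reimbursed separately.
First $40,500 at 34% = $13,770.00
Next $219,500 at 29.5% = $64,752.50
Next $75,000 at 23.5% = $17,625.00
Remaining $843,500 at 14.5% = $122,307.50
Fee: $13,770.00 + $64,752.50 + $17,625.00 + $122,307.50 = $218,455.00
$218,455.00 exceeds the $155,500 cap, so the fee is capped at $155,500.00.
Referral share: 20% of $155,500.00 = $31,100.00; lead counsel retains $155,500.00 − $31,100.00 = $124,400.00.

$124,400.00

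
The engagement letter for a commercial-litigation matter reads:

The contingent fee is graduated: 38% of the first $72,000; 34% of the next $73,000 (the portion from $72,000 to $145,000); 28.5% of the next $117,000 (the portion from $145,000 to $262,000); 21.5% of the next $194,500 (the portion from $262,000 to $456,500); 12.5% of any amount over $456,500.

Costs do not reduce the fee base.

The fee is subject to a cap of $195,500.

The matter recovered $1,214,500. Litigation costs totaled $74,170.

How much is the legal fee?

Fee base is the gross recovery, $1,214,500; costs are reimbursed separately.
First $72,000 at 38% = $27,360.00
Next $73,000 at 34% = $24,820.00
Next $117,000 at 28.5% = $33,345.00
Next $194,500 at 21.5% = $41,817.50
Remaining $758,000 at 12.5% = $94,750.00
Fee: $27,360.00 + $24,820.00 + $33,345.00 + $41,817.50 + $94,750.00 = $222,092.50
$222,092.50 exceeds the $195,500 cap, so the fee is capped at $195,500.00.

$195,500.00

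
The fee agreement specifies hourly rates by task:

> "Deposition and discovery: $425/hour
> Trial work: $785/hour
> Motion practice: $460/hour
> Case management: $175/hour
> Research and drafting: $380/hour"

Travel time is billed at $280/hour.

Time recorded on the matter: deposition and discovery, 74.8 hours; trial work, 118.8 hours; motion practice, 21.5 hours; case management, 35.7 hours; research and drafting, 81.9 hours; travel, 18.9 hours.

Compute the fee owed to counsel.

$177,599.50

Deposition and discovery: 74.8 × $425 = $31,790.00
Trial work: 118.8 × $785 = $93,258.00
Motion practice: 21.5 × $460 = $9,890.00
Case management: 35.7 × $175 = $6,247.50
Research and drafting: 81.9 × $380 = $31,122.00
Subtotal: $31,790.00 + $93,258.00 + $9,890.00 + $6,247.50 + $31,122.00 = $172,307.50
Travel: 18.9 × $280 = $5,292.00
Total: $172,307.50 + $5,292.00 = $177,599.50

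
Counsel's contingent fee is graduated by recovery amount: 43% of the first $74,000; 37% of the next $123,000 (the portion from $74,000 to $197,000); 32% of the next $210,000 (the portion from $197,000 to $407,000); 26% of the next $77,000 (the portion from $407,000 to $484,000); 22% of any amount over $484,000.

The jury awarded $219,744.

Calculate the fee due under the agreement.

First $74,000 at 43% = $31,820.00
Next $123,000 at 37% = $45,510.00
Remaining $22,744 at 32% = $7,278.08
Fee: $31,820.00 + $45,510.00 + $7,278.08 = $84,608.08

$84,608.08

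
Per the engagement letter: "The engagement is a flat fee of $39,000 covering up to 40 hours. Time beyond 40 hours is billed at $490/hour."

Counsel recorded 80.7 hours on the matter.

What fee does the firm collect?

Flat fee: $39,000.00
Excess hours: 80.7 − 40 = 40.7
Overrun: 40.7 × $490 = $19,943.00
Total: $39,000.00 + $19,943.00 = $58,943.00

$58,943.00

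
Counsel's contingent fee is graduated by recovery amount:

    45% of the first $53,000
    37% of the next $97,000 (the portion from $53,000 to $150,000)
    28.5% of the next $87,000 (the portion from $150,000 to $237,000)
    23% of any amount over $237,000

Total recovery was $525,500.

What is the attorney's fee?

$150,890.00

First $53,000 at 45% = $23,850.00
Next $97,000 at 37% = $35,890.00
Next $87,000 at 28.5% = $24,795.00
Remaining $288,500 at 23% = $66,355.00
Fee: $23,850.00 + $35,890.00 + $24,795.00 + $66,355.00 = $150,890.00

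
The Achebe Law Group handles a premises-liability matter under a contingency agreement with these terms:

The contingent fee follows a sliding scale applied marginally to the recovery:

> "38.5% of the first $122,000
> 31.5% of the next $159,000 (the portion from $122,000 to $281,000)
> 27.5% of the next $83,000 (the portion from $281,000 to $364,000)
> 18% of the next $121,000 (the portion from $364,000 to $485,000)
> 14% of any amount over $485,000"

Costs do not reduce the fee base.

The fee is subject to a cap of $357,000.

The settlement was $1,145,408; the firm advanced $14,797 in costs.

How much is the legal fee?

Fee base is the gross recovery, $1,145,408; costs are reimbursed separately.
First $122,000 at 38.5% = $46,970.00
Next $159,000 at 31.5% = $50,085.00
Next $83,000 at 27.5% = $22,825.00
Next $121,000 at 18% = $21,780.00
Remaining $660,408 at 14% = $92,457.12
Fee: $46,970.00 + $50,085.00 + $22,825.00 + $21,780.00 + $92,457.12 = $234,117.12
$234,117.12 is under the $357,000 cap.

$234,117.12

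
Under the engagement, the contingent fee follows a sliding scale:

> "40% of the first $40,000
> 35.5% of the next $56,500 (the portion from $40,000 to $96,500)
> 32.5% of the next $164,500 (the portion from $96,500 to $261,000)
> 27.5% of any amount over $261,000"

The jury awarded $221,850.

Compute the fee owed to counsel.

First $40,000 at 40% = $16,000.00
Next $56,500 at 35.5% = $20,057.50
Remaining $125,350 at 32.5% = $40,738.75
Fee: $16,000.00 + $20,057.50 + $40,738.75 = $76,796.25

$76,796.25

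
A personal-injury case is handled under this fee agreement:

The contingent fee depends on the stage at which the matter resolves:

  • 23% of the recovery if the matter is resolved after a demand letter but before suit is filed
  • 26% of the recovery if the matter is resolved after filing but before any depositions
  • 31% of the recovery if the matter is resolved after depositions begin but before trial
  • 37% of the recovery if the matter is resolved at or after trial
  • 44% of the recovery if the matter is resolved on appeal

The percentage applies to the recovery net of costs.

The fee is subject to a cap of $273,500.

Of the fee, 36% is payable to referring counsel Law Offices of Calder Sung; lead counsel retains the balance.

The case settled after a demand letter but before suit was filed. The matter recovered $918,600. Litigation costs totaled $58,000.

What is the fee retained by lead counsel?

$126,680.32

Fee base (net of costs): $918,600 − $58,000 = $860,600
The matter settled after a demand letter but before suit was filed, so the 23% rate applies.
$860,600 × 23% = $197,938.00
$197,938.00 is under the $273,500 cap.
Referral share: 36% of $197,938.00 = $71,257.68; lead counsel retains $197,938.00 − $71,257.68 = $126,680.32.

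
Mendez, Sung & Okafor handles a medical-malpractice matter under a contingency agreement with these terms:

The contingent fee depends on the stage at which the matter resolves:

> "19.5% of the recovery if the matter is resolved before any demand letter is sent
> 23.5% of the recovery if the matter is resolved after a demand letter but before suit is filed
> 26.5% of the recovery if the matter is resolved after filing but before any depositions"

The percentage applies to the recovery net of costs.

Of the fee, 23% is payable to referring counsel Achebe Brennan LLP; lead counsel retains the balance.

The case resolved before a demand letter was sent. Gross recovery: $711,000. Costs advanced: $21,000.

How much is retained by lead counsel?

Fee base (net of costs): $711,000 − $21,000 = $690,000
The matter resolved before a demand letter was sent, so the 19.5% rate applies.
$690,000 × 19.5% = $134,550.00
Referral share: 23% of $134,550.00 = $30,946.50; lead counsel retains $134,550.00 − $30,946.50 = $103,603.50.

$103,603.50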